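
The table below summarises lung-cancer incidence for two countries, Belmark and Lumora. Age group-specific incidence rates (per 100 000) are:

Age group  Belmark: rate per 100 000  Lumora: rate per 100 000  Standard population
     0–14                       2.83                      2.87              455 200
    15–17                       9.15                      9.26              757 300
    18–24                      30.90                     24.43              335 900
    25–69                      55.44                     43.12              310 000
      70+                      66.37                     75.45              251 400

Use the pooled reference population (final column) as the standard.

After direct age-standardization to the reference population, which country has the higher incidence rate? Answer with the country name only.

Belmark

Standard total = 2 109 800; weights = 0.2158, 0.3589, 0.1592, 0.1469, 0.1192.
Belmark: 0.2158×2.83 + 0.3589×9.15 + 0.1592×30.90 + 0.1469×55.44 + 0.1192×66.37 = 24.8690 per 100 000.
Lumora: 0.2158×2.87 + 0.3589×9.26 + 0.1592×24.43 + 0.1469×43.12 + 0.1192×75.45 = 23.1588 per 100 000.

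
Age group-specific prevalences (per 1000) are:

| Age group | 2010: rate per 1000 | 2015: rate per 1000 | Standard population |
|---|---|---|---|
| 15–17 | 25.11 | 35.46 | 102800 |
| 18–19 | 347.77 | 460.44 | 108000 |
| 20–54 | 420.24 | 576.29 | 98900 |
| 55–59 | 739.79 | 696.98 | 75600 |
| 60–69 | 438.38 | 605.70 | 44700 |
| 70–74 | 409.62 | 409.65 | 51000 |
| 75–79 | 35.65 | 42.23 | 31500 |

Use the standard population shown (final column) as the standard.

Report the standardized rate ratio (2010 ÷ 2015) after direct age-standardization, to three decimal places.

Standard total = 512500; weights = 0.2006, 0.2107, 0.1930, 0.1475, 0.0872, 0.0995, 0.0615.
2010: 0.2006×25.11 + 0.2107×347.77 + 0.1930×420.24 + 0.1475×739.79 + 0.0872×438.38 + 0.0995×409.62 + 0.0615×35.65 = 349.7356 per 1000.
2015: 0.2006×35.46 + 0.2107×460.44 + 0.1930×576.29 + 0.1475×696.98 + 0.0872×605.70 + 0.0995×409.65 + 0.0615×42.23 = 414.3547 per 1000.
Ratio = 349.7356 ÷ 414.3547 = 0.84405.

0.844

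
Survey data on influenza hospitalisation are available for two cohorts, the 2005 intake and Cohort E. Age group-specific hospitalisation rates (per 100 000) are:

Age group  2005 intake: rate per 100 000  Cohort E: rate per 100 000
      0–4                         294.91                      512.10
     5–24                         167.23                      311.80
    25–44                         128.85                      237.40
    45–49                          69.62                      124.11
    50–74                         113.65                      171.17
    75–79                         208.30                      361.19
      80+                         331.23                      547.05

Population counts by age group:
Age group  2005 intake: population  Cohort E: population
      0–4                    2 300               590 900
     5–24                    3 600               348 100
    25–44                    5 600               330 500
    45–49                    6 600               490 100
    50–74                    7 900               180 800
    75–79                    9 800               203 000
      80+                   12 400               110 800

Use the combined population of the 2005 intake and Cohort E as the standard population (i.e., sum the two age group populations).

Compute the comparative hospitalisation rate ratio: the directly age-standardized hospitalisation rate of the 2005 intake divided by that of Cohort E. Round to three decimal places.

0.572

Combined standard total = 2 302 400; weights = 0.2576, 0.1528, 0.1460, 0.2157, 0.0820, 0.0924, 0.0535.
The 2005 intake: 0.2576×294.91 + 0.1528×167.23 + 0.1460×128.85 + 0.2157×69.62 + 0.0820×113.65 + 0.0924×208.30 + 0.0535×331.23 = 181.6460 per 100 000.
Cohort E: 0.2576×512.10 + 0.1528×311.80 + 0.1460×237.40 + 0.2157×124.11 + 0.0820×171.17 + 0.0924×361.19 + 0.0535×547.05 = 317.6820 per 100 000.
Ratio = 181.6460 ÷ 317.6820 = 0.57179.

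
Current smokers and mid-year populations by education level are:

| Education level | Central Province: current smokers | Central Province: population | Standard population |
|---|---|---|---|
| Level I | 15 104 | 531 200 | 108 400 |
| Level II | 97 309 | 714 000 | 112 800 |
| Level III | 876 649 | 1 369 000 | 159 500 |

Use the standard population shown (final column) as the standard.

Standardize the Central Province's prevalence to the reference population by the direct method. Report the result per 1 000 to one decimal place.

Education-specific rates per 1 000 for the Central Province: 28.434, 136.287, 640.357.
Standard total = 380 700; weights = 0.2847, 0.2963, 0.4190.
Standardized rate: 0.2847×28.434 + 0.2963×136.287 + 0.4190×640.357 = 316.7648 per 1 000.

316.8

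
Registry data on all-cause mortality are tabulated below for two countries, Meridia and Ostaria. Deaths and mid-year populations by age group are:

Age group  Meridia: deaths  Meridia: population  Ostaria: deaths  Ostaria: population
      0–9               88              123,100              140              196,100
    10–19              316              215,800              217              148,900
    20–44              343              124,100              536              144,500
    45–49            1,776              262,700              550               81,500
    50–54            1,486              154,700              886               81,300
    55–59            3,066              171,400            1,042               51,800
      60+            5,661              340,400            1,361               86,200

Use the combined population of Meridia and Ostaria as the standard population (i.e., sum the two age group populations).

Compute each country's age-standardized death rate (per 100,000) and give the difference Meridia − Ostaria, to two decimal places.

-31.62

Age-specific rates per 100,000 for Meridia: 71.49, 146.43, 276.39, 676.06, 960.57, 1788.80, 1663.04.
For Ostaria: 71.39, 145.74, 370.93, 674.85, 1089.79, 2011.58, 1578.89.
Combined standard total = 2,182,500; weights = 0.1463, 0.1671, 0.1231, 0.1577, 0.1081, 0.1023, 0.1955.
Meridia: 0.1463×71.49 + 0.1671×146.43 + 0.1231×276.39 + 0.1577×676.06 + 0.1081×960.57 + 0.1023×1788.80 + 0.1955×1663.04 = 787.4307 per 100,000.
Ostaria: 0.1463×71.39 + 0.1671×145.74 + 0.1231×370.93 + 0.1577×674.85 + 0.1081×1089.79 + 0.1023×2011.58 + 0.1955×1578.89 = 819.0525 per 100,000.
Difference = 787.4307 − 819.0525 = -31.6218.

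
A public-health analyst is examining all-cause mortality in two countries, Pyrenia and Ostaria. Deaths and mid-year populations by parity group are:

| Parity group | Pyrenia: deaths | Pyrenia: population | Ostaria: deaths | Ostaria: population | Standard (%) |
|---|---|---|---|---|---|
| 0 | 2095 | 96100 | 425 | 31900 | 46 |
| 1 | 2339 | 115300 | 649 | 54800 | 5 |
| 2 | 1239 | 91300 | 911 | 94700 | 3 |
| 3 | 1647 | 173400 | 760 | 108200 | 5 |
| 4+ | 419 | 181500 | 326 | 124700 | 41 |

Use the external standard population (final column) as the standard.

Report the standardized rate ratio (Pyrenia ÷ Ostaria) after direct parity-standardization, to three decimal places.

Parity-specific rates per 1000 for Pyrenia: 21.800, 20.286, 13.571, 9.498, 2.309.
For Ostaria: 13.323, 11.843, 9.620, 7.024, 2.614.
Standard weights: 0.46, 0.05, 0.03, 0.05, 0.41.
Pyrenia: 0.4600×21.800 + 0.0500×20.286 + 0.0300×13.571 + 0.0500×9.498 + 0.4100×2.309 = 12.8709 per 1000.
Ostaria: 0.4600×13.323 + 0.0500×11.843 + 0.0300×9.620 + 0.0500×7.024 + 0.4100×2.614 = 8.4323 per 1000.
Ratio = 12.8709 ÷ 8.4323 = 1.52638.

1.526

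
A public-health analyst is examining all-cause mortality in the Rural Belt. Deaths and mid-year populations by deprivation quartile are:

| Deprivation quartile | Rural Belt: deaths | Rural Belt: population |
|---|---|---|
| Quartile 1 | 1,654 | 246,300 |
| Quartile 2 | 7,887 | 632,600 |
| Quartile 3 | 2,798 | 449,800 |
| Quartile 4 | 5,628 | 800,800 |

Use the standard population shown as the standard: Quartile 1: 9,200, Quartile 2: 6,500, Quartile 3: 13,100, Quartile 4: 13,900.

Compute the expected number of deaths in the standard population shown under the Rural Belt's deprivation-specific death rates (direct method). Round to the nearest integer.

322

Deprivation-specific rates per 1,000 for the Rural Belt: 6.715, 12.468, 6.221, 7.028.
Expected deaths = Σ (standard pop × deprivation-specific rate ÷ 1,000)
= 9,200×6.715/1,000 + 6,500×12.468/1,000 + 13,100×6.221/1,000 + 13,900×7.028/1,000
= 61.78 + 81.04 + 81.49 + 97.69 = 322.00.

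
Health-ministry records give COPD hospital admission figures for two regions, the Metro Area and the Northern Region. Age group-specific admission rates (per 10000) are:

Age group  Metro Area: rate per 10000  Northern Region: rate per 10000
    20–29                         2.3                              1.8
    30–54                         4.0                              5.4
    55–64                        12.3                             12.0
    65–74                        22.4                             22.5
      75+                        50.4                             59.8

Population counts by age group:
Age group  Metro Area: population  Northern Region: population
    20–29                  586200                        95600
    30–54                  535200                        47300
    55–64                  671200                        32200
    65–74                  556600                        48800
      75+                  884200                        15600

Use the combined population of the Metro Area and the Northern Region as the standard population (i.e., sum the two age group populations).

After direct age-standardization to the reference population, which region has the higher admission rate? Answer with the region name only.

Combined standard total = 3472900; weights = 0.1963, 0.1677, 0.2025, 0.1743, 0.2591.
The Metro Area: 0.1963×2.3 + 0.1677×4.0 + 0.2025×12.3 + 0.1743×22.4 + 0.2591×50.4 = 20.5767 per 10000.
The Northern Region: 0.1963×1.8 + 0.1677×5.4 + 0.2025×12.0 + 0.1743×22.5 + 0.2591×59.8 = 23.1055 per 10000.
The crude rates (21.27 vs 11.88) would put the Metro Area higher, but that reflects its age composition; once standardized to a common age structure, the Northern Region has the higher underlying rate.

Northern Region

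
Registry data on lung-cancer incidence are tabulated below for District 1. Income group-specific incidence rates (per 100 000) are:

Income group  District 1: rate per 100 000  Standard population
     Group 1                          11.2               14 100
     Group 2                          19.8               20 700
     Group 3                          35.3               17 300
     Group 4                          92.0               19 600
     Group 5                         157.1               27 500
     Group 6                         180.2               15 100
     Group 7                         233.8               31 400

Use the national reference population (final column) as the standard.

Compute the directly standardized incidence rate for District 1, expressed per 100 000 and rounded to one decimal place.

119.2

Standard total = 145 700; weights = 0.0968, 0.1421, 0.1187, 0.1345, 0.1887, 0.1036, 0.2155.
Standardized rate: 0.0968×11.2 + 0.1421×19.8 + 0.1187×35.3 + 0.1345×92.0 + 0.1887×157.1 + 0.1036×180.2 + 0.2155×233.8 = 119.1782 per 100 000.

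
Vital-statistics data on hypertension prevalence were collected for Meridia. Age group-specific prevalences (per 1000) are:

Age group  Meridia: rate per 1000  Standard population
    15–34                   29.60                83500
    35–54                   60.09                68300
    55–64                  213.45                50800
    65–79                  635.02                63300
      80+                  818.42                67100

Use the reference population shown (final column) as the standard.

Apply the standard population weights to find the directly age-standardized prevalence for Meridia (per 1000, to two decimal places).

Standard total = 333000; weights = 0.2508, 0.2051, 0.1526, 0.1901, 0.2015.
Standardized rate: 0.2508×29.60 + 0.2051×60.09 + 0.1526×213.45 + 0.1901×635.02 + 0.2015×818.42 = 337.9332 per 1000.

337.93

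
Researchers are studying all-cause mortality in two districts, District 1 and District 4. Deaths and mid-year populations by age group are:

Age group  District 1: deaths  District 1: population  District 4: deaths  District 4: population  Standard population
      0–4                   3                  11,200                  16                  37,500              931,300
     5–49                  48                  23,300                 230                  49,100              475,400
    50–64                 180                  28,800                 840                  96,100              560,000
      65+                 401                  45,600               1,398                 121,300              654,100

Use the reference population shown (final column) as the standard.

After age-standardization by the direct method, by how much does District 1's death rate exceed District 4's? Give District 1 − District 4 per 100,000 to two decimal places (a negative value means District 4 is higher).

Age-specific rates per 100,000 for District 1: 26.79, 206.01, 625.00, 879.39.
For District 4: 42.67, 468.43, 874.09, 1152.51.
Standard total = 2,620,800; weights = 0.3553, 0.1814, 0.2137, 0.2496.
District 1: 0.3553×26.79 + 0.1814×206.01 + 0.2137×625.00 + 0.2496×879.39 = 399.9116 per 100,000.
District 4: 0.3553×42.67 + 0.1814×468.43 + 0.2137×874.09 + 0.2496×1152.51 = 574.5489 per 100,000.
Difference = 399.9116 − 574.5489 = -174.6373.

-174.64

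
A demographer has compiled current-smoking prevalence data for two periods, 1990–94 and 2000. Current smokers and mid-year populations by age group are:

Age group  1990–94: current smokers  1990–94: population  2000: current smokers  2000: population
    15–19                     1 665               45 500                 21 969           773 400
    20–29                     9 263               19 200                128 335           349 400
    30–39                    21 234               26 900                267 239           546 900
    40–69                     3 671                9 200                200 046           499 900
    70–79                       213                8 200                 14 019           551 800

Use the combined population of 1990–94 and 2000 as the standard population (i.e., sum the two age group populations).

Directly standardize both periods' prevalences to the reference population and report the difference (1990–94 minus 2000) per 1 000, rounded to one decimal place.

78.2

Age-specific rates per 1 000 for 1990–94: 36.593, 482.448, 789.368, 399.022, 25.976.
For 2000: 28.406, 367.301, 488.643, 400.172, 25.406.
Combined standard total = 2 830 400; weights = 0.2893, 0.1302, 0.2027, 0.1799, 0.1979.
1990–94: 0.2893×36.593 + 0.1302×482.448 + 0.2027×789.368 + 0.1799×399.022 + 0.1979×25.976 = 310.3534 per 1 000.
2000: 0.2893×28.406 + 0.1302×367.301 + 0.2027×488.643 + 0.1799×400.172 + 0.1979×25.406 = 232.1181 per 1 000.
Difference = 310.3534 − 232.1181 = 78.2353.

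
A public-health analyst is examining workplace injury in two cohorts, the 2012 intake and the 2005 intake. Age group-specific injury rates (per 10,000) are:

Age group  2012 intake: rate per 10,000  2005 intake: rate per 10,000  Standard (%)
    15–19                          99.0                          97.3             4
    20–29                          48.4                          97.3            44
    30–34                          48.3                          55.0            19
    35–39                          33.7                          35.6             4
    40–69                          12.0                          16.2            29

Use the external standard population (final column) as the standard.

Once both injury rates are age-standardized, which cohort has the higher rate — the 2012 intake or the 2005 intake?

2005 intake

Standard weights: 0.04, 0.44, 0.19, 0.04, 0.29.
The 2012 intake: 0.0400×99.0 + 0.4400×48.4 + 0.1900×48.3 + 0.0400×33.7 + 0.2900×12.0 = 39.2610 per 10,000.
The 2005 intake: 0.0400×97.3 + 0.4400×97.3 + 0.1900×55.0 + 0.0400×35.6 + 0.2900×16.2 = 63.2760 per 10,000.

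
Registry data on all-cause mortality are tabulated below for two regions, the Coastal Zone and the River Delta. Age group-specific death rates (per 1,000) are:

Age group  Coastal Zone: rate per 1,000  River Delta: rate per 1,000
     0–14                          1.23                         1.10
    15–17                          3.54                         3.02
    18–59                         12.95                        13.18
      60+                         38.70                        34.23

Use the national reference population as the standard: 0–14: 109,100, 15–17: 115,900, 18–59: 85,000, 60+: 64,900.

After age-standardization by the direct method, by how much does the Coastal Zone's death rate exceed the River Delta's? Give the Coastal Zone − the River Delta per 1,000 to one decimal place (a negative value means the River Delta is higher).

Standard total = 374,900; weights = 0.2910, 0.3091, 0.2267, 0.1731.
The Coastal Zone: 0.2910×1.23 + 0.3091×3.54 + 0.2267×12.95 + 0.1731×38.70 = 11.0879 per 1,000.
The River Delta: 0.2910×1.10 + 0.3091×3.02 + 0.2267×13.18 + 0.1731×34.23 = 10.1677 per 1,000.
Difference = 11.0879 − 10.1677 = 0.9203.

0.9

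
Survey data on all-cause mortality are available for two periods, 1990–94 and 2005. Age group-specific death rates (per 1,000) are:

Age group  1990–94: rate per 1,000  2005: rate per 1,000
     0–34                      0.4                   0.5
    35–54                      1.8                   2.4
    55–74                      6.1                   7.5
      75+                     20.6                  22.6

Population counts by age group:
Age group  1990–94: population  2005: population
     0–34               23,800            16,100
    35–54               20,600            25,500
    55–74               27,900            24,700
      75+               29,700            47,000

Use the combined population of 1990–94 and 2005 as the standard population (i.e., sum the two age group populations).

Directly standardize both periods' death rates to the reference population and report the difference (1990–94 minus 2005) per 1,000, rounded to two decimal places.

-1.20

Combined standard total = 215,300; weights = 0.1853, 0.2141, 0.2443, 0.3562.
1990–94: 0.1853×0.4 + 0.2141×1.8 + 0.2443×6.1 + 0.3562×20.6 = 9.2885 per 1,000.
2005: 0.1853×0.5 + 0.2141×2.4 + 0.2443×7.5 + 0.3562×22.6 = 10.4901 per 1,000.
Difference = 9.2885 − 10.4901 = -1.2015.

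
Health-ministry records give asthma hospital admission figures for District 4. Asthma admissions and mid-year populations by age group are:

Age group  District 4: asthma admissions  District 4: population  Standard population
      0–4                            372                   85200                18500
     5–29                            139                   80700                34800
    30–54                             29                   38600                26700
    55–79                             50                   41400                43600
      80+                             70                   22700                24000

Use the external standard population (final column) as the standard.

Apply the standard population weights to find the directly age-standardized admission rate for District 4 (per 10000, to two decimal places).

Age-specific rates per 10000 for District 4: 43.66, 17.22, 7.51, 12.08, 30.84.
Standard total = 147600; weights = 0.1253, 0.2358, 0.1809, 0.2954, 0.1626.
Standardized rate: 0.1253×43.66 + 0.2358×17.22 + 0.1809×7.51 + 0.2954×12.08 + 0.1626×30.84 = 19.4743 per 10000.

19.47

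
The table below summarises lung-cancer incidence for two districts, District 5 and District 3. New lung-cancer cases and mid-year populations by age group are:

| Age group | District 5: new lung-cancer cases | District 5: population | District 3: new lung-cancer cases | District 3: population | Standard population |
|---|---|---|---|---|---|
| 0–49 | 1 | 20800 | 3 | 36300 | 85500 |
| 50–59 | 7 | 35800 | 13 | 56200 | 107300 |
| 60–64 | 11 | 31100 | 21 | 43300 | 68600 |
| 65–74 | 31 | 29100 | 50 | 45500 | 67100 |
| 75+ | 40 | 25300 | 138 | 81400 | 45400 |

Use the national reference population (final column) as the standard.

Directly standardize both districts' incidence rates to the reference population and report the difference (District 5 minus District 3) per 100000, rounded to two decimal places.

-6.22

Age-specific rates per 100000 for District 5: 4.81, 19.55, 35.37, 106.53, 158.10.
For District 3: 8.26, 23.13, 48.50, 109.89, 169.53.
Standard total = 373900; weights = 0.2287, 0.2870, 0.1835, 0.1795, 0.1214.
District 5: 0.2287×4.81 + 0.2870×19.55 + 0.1835×35.37 + 0.1795×106.53 + 0.1214×158.10 = 51.5150 per 100000.
District 3: 0.2287×8.26 + 0.2870×23.13 + 0.1835×48.50 + 0.1795×109.89 + 0.1214×169.53 = 57.7323 per 100000.
Difference = 51.5150 − 57.7323 = -6.2173.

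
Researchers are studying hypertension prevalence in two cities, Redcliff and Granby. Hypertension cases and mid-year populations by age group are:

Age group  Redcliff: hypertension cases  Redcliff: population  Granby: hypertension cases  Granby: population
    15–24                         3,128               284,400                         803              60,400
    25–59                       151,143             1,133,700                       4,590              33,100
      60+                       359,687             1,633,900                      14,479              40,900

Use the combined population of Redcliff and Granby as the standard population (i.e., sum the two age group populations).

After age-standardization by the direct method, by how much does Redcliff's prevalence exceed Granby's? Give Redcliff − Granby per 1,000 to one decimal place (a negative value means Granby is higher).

-72.6

Age-specific rates per 1,000 for Redcliff: 10.999, 133.318, 220.140.
For Granby: 13.295, 138.671, 354.010.
Combined standard total = 3,186,400; weights = 0.1082, 0.3662, 0.5256.
Redcliff: 0.1082×10.999 + 0.3662×133.318 + 0.5256×220.140 = 165.7164 per 1,000.
Granby: 0.1082×13.295 + 0.3662×138.671 + 0.5256×354.010 = 238.2879 per 1,000.
Difference = 165.7164 − 238.2879 = -72.5715.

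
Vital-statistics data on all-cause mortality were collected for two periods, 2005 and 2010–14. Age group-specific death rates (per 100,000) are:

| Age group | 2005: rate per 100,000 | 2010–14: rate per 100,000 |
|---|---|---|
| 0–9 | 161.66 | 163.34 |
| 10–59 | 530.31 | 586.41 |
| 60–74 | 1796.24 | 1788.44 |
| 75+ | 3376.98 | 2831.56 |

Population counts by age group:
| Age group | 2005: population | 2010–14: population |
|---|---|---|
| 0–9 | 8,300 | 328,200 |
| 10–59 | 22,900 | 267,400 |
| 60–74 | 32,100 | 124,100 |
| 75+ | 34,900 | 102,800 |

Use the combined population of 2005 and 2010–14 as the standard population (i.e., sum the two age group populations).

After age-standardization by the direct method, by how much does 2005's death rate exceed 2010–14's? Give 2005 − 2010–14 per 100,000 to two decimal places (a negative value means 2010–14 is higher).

64.59

Combined standard total = 920,700; weights = 0.3655, 0.3153, 0.1697, 0.1496.
2005: 0.3655×161.66 + 0.3153×530.31 + 0.1697×1796.24 + 0.1496×3376.98 = 1036.0926 per 100,000.
2010–14: 0.3655×163.34 + 0.3153×586.41 + 0.1697×1788.44 + 0.1496×2831.56 = 971.4987 per 100,000.
Difference = 1036.0926 − 971.4987 = 64.5938.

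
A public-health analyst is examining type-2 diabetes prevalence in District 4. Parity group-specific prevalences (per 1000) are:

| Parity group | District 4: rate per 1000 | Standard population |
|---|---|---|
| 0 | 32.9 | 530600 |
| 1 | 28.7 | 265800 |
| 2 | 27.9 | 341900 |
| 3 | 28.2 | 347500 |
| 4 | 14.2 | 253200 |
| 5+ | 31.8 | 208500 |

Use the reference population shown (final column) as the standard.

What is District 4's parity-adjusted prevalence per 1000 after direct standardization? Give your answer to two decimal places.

28.06

Standard total = 1947500; weights = 0.2725, 0.1365, 0.1756, 0.1784, 0.1300, 0.1071.
Standardized rate: 0.2725×32.9 + 0.1365×28.7 + 0.1756×27.9 + 0.1784×28.2 + 0.1300×14.2 + 0.1071×31.8 = 28.0613 per 1000.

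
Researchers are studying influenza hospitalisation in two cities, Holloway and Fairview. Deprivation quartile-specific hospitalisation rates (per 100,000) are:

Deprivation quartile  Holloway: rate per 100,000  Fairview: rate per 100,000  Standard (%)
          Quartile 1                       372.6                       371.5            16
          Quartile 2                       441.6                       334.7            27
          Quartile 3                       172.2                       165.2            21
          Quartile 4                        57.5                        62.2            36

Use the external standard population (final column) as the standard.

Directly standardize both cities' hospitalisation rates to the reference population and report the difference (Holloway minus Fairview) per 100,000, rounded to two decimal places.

Standard weights: 0.16, 0.27, 0.21, 0.36.
Holloway: 0.1600×372.6 + 0.2700×441.6 + 0.2100×172.2 + 0.3600×57.5 = 235.7100 per 100,000.
Fairview: 0.1600×371.5 + 0.2700×334.7 + 0.2100×165.2 + 0.3600×62.2 = 206.8930 per 100,000.
Difference = 235.7100 − 206.8930 = 28.8170.

28.82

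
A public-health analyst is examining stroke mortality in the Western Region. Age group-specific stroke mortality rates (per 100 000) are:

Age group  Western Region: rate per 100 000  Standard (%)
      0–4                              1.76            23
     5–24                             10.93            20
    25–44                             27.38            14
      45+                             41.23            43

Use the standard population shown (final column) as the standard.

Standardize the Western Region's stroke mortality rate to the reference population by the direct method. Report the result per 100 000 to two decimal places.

24.15

Standard weights: 0.23, 0.20, 0.14, 0.43.
Standardized rate: 0.2300×1.76 + 0.2000×10.93 + 0.1400×27.38 + 0.4300×41.23 = 24.1529 per 100 000.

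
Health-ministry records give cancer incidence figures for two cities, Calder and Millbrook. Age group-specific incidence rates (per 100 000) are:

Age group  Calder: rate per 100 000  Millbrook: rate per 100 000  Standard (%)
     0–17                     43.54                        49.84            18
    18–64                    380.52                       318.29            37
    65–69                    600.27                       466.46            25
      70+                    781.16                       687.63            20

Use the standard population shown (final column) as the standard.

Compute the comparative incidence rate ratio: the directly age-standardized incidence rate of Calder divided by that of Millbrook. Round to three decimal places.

Standard weights: 0.18, 0.37, 0.25, 0.20.
Calder: 0.1800×43.54 + 0.3700×380.52 + 0.2500×600.27 + 0.2000×781.16 = 454.9291 per 100 000.
Millbrook: 0.1800×49.84 + 0.3700×318.29 + 0.2500×466.46 + 0.2000×687.63 = 380.8795 per 100 000.
Ratio = 454.9291 ÷ 380.8795 = 1.19442.

1.194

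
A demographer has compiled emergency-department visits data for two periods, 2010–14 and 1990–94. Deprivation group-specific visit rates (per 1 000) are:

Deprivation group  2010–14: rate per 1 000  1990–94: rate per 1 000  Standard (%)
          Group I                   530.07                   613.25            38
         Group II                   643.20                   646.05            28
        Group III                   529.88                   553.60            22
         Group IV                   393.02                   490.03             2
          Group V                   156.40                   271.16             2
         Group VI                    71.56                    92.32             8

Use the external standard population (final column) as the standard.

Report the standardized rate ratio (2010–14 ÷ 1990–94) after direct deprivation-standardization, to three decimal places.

Standard weights: 0.38, 0.28, 0.22, 0.02, 0.02, 0.08.
2010–14: 0.3800×530.07 + 0.2800×643.20 + 0.2200×529.88 + 0.0200×393.02 + 0.0200×156.40 + 0.0800×71.56 = 514.8094 per 1 000.
1990–94: 0.3800×613.25 + 0.2800×646.05 + 0.2200×553.60 + 0.0200×490.03 + 0.0200×271.16 + 0.0800×92.32 = 558.3304 per 1 000.
Ratio = 514.8094 ÷ 558.3304 = 0.92205.

0.922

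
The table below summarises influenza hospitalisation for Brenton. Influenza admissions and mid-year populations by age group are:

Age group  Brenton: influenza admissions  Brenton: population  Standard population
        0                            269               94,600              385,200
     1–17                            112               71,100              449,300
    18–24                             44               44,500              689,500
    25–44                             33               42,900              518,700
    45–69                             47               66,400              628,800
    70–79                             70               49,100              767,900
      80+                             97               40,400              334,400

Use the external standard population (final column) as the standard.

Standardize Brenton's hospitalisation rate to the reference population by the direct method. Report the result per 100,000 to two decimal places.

Age-specific rates per 100,000 for Brenton: 284.36, 157.52, 98.88, 76.92, 70.78, 142.57, 240.10.
Standard total = 3,773,800; weights = 0.1021, 0.1191, 0.1827, 0.1374, 0.1666, 0.2035, 0.0886.
Standardized rate: 0.1021×284.36 + 0.1191×157.52 + 0.1827×98.88 + 0.1374×76.92 + 0.1666×70.78 + 0.2035×142.57 + 0.0886×240.10 = 138.4967 per 100,000.

138.50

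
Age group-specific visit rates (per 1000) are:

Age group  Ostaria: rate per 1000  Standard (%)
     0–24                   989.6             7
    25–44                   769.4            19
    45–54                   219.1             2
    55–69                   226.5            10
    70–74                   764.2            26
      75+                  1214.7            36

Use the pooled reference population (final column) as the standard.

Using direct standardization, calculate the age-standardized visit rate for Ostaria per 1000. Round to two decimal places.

878.47

Standard weights: 0.07, 0.19, 0.02, 0.10, 0.26, 0.36.
Standardized rate: 0.0700×989.6 + 0.1900×769.4 + 0.0200×219.1 + 0.1000×226.5 + 0.2600×764.2 + 0.3600×1214.7 = 878.4740 per 1000.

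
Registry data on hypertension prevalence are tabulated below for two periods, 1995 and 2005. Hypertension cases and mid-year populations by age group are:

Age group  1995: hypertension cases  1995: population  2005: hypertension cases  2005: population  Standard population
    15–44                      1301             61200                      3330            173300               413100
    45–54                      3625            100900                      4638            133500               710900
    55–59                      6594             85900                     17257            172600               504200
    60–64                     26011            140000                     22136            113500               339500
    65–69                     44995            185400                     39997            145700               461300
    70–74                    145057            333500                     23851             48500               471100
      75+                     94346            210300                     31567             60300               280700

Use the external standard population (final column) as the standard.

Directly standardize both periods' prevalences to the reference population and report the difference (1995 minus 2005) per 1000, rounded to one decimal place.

Age-specific rates per 1000 for 1995: 21.258, 35.927, 76.764, 185.793, 242.691, 434.954, 448.626.
For 2005: 19.215, 34.742, 99.983, 195.031, 274.516, 491.773, 523.499.
Standard total = 3180800; weights = 0.1299, 0.2235, 0.1585, 0.1067, 0.1450, 0.1481, 0.0882.
1995: 0.1299×21.258 + 0.2235×35.927 + 0.1585×76.764 + 0.1067×185.793 + 0.1450×242.691 + 0.1481×434.954 + 0.0882×448.626 = 181.9958 per 1000.
2005: 0.1299×19.215 + 0.2235×34.742 + 0.1585×99.983 + 0.1067×195.031 + 0.1450×274.516 + 0.1481×491.773 + 0.0882×523.499 = 205.7705 per 1000.
Difference = 181.9958 − 205.7705 = -23.7746.

-23.8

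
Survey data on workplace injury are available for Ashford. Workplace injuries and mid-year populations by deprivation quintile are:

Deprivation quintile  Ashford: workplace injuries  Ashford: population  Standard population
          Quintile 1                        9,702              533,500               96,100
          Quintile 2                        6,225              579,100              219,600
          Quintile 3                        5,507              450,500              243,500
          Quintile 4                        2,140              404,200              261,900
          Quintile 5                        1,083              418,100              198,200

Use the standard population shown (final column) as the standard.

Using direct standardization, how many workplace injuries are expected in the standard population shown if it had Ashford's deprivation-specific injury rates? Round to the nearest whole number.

Deprivation-specific rates per 10,000 for Ashford: 181.86, 107.49, 122.24, 52.94, 25.90.
Expected workplace injuries = Σ (standard pop × deprivation-specific rate ÷ 10,000)
= 96,100×181.86/10,000 + 219,600×107.49/10,000 + 243,500×122.24/10,000 + 261,900×52.94/10,000 + 198,200×25.90/10,000
= 1747.63 + 2360.58 + 2976.59 + 1386.61 + 513.40 = 8984.80.

8985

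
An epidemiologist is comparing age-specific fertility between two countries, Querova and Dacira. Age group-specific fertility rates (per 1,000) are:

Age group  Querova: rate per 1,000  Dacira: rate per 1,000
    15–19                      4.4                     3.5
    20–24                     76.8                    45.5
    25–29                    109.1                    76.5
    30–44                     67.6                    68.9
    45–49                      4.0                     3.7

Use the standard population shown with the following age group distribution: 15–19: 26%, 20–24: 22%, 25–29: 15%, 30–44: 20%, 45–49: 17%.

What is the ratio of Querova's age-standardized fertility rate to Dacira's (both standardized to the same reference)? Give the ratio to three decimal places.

Standard weights: 0.26, 0.22, 0.15, 0.20, 0.17.
Querova: 0.2600×4.4 + 0.2200×76.8 + 0.1500×109.1 + 0.2000×67.6 + 0.1700×4.0 = 48.6050 per 1,000.
Dacira: 0.2600×3.5 + 0.2200×45.5 + 0.1500×76.5 + 0.2000×68.9 + 0.1700×3.7 = 36.8040 per 1,000.
Ratio = 48.6050 ÷ 36.8040 = 1.32064.

1.321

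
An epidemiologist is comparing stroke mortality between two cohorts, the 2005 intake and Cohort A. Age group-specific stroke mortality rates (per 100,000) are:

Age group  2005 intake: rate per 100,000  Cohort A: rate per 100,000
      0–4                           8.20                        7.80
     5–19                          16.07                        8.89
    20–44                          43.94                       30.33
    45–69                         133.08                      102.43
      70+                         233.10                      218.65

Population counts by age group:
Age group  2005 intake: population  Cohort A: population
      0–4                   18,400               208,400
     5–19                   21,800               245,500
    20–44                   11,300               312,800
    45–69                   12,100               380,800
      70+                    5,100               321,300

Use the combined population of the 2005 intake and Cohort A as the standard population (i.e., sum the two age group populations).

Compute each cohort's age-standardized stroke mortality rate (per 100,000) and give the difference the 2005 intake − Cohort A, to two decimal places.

15.08

Combined standard total = 1,537,500; weights = 0.1475, 0.1739, 0.2108, 0.2555, 0.2123.
The 2005 intake: 0.1475×8.20 + 0.1739×16.07 + 0.2108×43.94 + 0.2555×133.08 + 0.2123×233.10 = 96.7592 per 100,000.
Cohort A: 0.1475×7.80 + 0.1739×8.89 + 0.2108×30.33 + 0.2555×102.43 + 0.2123×218.65 = 81.6829 per 100,000.
Difference = 96.7592 − 81.6829 = 15.0763.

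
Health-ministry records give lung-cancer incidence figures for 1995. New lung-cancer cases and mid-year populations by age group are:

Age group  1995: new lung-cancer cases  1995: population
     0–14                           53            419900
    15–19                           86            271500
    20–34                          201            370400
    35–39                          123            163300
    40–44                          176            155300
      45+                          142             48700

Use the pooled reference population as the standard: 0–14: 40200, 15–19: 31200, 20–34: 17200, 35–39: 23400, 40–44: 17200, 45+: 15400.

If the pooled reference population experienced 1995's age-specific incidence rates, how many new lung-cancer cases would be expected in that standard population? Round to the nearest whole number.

106

Age-specific rates per 100000 for 1995: 12.62, 31.68, 54.27, 75.32, 113.33, 291.58.
Expected new lung-cancer cases = Σ (standard pop × age-specific rate ÷ 100000)
= 40200×12.62/100000 + 31200×31.68/100000 + 17200×54.27/100000 + 23400×75.32/100000 + 17200×113.33/100000 + 15400×291.58/100000
= 5.07 + 9.88 + 9.33 + 17.63 + 19.49 + 44.90 = 106.31.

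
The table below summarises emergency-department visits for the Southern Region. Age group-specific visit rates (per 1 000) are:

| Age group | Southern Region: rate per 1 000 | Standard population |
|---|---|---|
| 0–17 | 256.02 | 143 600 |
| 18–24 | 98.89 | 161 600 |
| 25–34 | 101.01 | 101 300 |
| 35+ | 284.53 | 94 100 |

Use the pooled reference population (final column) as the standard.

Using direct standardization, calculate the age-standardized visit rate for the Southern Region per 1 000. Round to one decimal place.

179.3

Standard total = 500 600; weights = 0.2869, 0.3228, 0.2024, 0.1880.
Standardized rate: 0.2869×256.02 + 0.3228×98.89 + 0.2024×101.01 + 0.1880×284.53 = 179.2882 per 1 000.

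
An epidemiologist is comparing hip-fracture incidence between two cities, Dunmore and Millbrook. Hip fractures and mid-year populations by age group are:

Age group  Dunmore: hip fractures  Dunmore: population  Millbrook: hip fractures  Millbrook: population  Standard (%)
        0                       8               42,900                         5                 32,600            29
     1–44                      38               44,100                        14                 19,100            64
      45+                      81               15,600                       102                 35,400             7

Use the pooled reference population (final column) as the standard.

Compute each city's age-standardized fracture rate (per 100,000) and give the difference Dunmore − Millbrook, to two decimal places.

Age-specific rates per 100,000 for Dunmore: 18.65, 86.17, 519.23.
For Millbrook: 15.34, 73.30, 288.14.
Standard weights: 0.29, 0.64, 0.07.
Dunmore: 0.2900×18.65 + 0.6400×86.17 + 0.0700×519.23 = 96.9015 per 100,000.
Millbrook: 0.2900×15.34 + 0.6400×73.30 + 0.0700×288.14 = 71.5283 per 100,000.
Difference = 96.9015 − 71.5283 = 25.3731.

25.37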